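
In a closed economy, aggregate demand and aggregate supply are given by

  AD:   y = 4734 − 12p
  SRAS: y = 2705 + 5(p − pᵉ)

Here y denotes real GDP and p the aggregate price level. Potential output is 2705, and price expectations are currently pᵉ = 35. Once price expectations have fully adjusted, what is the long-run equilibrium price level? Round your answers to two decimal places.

Long-run p = 169.08

Short run: with pᵉ = 35, SRAS is y = 2530 + 5p. Setting AD = SRAS gives 2204 = 17p, so p = 129.65 and y = 4734 − 12p = 3178.24.
Output 3178.24 is above potential 2705, so over time expected prices rise and SRAS shifts left until y returns to 2705.
Long run: y = 2705 on the AD curve gives 2705 = 4734 − 12p, so p = 169.08.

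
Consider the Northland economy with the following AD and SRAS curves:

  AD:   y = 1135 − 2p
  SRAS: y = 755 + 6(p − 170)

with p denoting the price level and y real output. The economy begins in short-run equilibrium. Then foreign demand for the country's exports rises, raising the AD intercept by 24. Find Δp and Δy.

Δp = +3, Δy = +18

This is a positive demand shock: AD shifts right.
New AD: y = 1159 − 2p.
SRAS can be written y = 6p − 265.
Set AD = SRAS: 1159 − 2p = 6p − 265, so 1424 = 8p and p = 178.
y = 1159 − 2·178 = 803.
Initially p = 175, y = 785, so Δp = +3 and Δy = +18.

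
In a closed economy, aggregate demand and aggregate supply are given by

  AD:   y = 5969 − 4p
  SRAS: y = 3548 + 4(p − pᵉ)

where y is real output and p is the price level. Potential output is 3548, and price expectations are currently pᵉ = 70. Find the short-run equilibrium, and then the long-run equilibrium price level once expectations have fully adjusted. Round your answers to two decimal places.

Short run: p = 337.63, y = 4618.50. Long run: p = 605.25.

Short run: with pᵉ = 70, SRAS is y = 3268 + 4p. Setting AD = SRAS gives 2701 = 8p, so p = 337.63 and y = 5969 − 4p = 4618.50.
Output 4618.50 is above potential 3548, so over time expected prices rise and SRAS shifts left until y returns to 3548.
Long run: y = 3548 on the AD curve gives 3548 = 5969 − 4p, so p = 605.25.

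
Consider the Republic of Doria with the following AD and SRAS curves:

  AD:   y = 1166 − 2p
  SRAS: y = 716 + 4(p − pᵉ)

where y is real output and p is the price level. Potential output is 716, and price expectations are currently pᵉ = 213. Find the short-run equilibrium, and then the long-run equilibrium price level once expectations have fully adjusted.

Short run: p = 217, y = 732. Long run: p = 225.

Short run: with pᵉ = 213, SRAS is y = 4p − 136. Setting AD = SRAS gives 1302 = 6p, so p = 217 and y = 1166 − 2·217 = 732.
Output 732 is above potential 716, so over time expected prices rise and SRAS shifts left until y returns to 716.
Long run: y = 716 on the AD curve gives 716 = 1166 − 2p, so p = 225.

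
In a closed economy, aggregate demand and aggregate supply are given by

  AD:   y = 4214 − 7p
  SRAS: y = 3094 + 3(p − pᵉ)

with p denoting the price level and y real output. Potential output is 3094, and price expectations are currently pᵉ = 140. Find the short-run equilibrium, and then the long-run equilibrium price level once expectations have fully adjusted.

Short run: p = 154, y = 3136. Long run: p = 160.

Short run: with pᵉ = 140, SRAS is y = 2674 + 3p. Setting AD = SRAS gives 1540 = 10p, so p = 154 and y = 4214 − 7·154 = 3136.
Output 3136 is above potential 3094, so over time expected prices rise and SRAS shifts left until y returns to 3094.
Long run: y = 3094 on the AD curve gives 3094 = 4214 − 7p, so p = 160.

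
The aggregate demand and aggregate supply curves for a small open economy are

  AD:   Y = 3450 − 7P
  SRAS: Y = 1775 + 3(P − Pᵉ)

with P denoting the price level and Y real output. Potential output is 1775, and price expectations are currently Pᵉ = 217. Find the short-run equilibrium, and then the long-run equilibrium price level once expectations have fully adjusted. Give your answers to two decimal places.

Short run: with Pᵉ = 217, SRAS is Y = 1124 + 3P. Setting AD = SRAS gives 2326 = 10P, so P = 232.60 and Y = 3450 − 7P = 1821.80.
Output 1821.80 is above potential 1775, so over time expected prices rise and SRAS shifts left until Y returns to 1775.
Long run: Y = 1775 on the AD curve gives 1775 = 3450 − 7P, so P = 239.29.

Short run: P = 232.60, Y = 1821.80. Long run: P = 239.29.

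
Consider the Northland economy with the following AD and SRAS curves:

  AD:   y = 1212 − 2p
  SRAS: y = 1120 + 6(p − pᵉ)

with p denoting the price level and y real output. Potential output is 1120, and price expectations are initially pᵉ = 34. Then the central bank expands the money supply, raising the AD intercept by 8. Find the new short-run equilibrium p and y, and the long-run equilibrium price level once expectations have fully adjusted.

AD shifts right: new AD is y = 1220 − 2p. With pᵉ = 34, SRAS is y = 916 + 6p.
Short run: 1220 − 2p = 916 + 6p gives 304 = 8p, so p = 38 and y = 1220 − 2·38 = 1144.
y = 1144 is above potential 1120; expectations adjust and SRAS shifts left until y = 1120.
Long run: on the new AD curve, 1120 = 1220 − 2p gives p = 50.

Short run: p = 38, y = 1144. Long run: p = 50.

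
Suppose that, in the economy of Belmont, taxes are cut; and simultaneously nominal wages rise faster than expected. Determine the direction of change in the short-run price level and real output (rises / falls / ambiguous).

The first event is a positive demand shock: AD shifts right, which by itself pushes P up and Y up.
The second is an adverse supply shock: SRAS shifts left, which by itself pushes P up and Y down.
Both shocks push P up, so P rises. The two shocks push Y in opposite directions, so the effect on Y is ambiguous.

Price level: rises; output: ambiguous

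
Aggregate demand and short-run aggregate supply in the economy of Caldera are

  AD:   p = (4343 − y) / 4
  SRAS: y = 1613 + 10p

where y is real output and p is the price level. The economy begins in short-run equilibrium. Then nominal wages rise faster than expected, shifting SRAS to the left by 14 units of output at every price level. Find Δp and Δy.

This is a negative supply shock: SRAS shifts left.
New SRAS: y = 1599 + 10p.
Set AD = SRAS: 4343 − 4p = 1599 + 10p, so 2744 = 14p and p = 196.
y = 4343 − 4·196 = 3559.
Initially p = 195, y = 3563, so Δp = +1 and Δy = -4.

Δp = +1, Δy = -4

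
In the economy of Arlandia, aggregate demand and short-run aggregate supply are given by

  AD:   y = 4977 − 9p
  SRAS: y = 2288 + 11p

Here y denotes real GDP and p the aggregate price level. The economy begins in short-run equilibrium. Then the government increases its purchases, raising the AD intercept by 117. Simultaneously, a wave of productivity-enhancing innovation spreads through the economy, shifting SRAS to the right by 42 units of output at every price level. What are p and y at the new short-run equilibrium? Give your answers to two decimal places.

p = 138.20, y = 3850.20

After both shocks: AD is y = 5094 − 9p and SRAS is y = 2330 + 11p.
Setting them equal: 2764 = 20p, so p = 138.20.
Substituting into AD, y = 3850.20.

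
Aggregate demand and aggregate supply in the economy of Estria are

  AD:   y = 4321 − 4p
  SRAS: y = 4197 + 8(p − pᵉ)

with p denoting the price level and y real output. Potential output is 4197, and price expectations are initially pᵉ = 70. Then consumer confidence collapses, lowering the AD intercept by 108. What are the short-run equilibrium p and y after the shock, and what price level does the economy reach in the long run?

AD shifts left: new AD is y = 4213 − 4p. With pᵉ = 70, SRAS is y = 3637 + 8p.
Short run: 4213 − 4p = 3637 + 8p gives 576 = 12p, so p = 48 and y = 4213 − 4·48 = 4021.
y = 4021 is below potential 4197; expectations adjust and SRAS shifts right until y = 4197.
Long run: on the new AD curve, 4197 = 4213 − 4p gives p = 4.

Short run: p = 48, y = 4021. Long run: p = 4.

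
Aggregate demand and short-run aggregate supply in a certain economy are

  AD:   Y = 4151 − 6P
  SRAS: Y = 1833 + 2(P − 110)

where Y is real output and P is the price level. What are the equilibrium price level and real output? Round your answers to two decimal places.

P = 317.25, Y = 2247.50

Write SRAS as Y = 1833 + 2P − 220 = 1613 + 2P.
Set AD = SRAS: 4151 − 6P = 1613 + 2P, so 2538 = 8P and P = 317.25.
Substituting into AD, Y = 4151 − 6P = 2247.50.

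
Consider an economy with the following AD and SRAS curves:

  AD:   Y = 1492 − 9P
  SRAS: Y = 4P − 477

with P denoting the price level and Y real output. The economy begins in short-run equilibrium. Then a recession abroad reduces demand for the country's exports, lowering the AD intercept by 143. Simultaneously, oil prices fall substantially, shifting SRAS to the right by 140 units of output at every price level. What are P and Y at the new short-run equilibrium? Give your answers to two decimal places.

After both shocks: AD is Y = 1349 − 9P and SRAS is Y = 4P − 337.
Setting them equal: 1686 = 13P, so P = 129.69.
Substituting into AD, Y = 181.77.

P = 129.69, Y = 181.77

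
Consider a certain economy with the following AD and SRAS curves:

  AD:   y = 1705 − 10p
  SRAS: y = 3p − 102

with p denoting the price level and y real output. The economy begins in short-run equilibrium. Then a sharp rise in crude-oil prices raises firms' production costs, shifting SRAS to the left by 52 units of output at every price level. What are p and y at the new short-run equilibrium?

p = 143, y = 275

This is a negative supply shock: SRAS shifts left.
New SRAS: y = 3p − 154.
Set AD = SRAS: 1705 − 10p = 3p − 154, so 1859 = 13p and p = 143.
y = 1705 − 10·143 = 275.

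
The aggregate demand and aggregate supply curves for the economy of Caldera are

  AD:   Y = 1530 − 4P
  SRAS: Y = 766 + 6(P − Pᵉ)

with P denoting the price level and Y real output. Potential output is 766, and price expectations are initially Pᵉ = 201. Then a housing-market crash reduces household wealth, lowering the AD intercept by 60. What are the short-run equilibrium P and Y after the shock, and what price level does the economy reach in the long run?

AD shifts left: new AD is Y = 1470 − 4P. With Pᵉ = 201, SRAS is Y = 6P − 440.
Short run: 1470 − 4P = 6P − 440 gives 1910 = 10P, so P = 191 and Y = 1470 − 4·191 = 706.
Y = 706 is below potential 766; expectations adjust and SRAS shifts right until Y = 766.
Long run: on the new AD curve, 766 = 1470 − 4P gives P = 176.

Short run: P = 191, Y = 706. Long run: P = 176.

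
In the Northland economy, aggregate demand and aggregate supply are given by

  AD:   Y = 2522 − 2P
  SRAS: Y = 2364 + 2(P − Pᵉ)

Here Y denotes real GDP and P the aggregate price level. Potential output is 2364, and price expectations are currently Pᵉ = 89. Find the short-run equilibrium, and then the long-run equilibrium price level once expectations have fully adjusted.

Short run: P = 84, Y = 2354. Long run: P = 79.

Short run: with Pᵉ = 89, SRAS is Y = 2186 + 2P. Setting AD = SRAS gives 336 = 4P, so P = 84 and Y = 2522 − 2·84 = 2354.
Output 2354 is below potential 2364, so over time expected prices fall and SRAS shifts right until Y returns to 2364.
Long run: Y = 2364 on the AD curve gives 2364 = 2522 − 2P, so P = 79.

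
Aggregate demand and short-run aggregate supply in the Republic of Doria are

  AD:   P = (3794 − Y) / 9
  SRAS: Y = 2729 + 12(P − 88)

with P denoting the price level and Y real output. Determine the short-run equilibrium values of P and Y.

P = 101, Y = 2885

Write SRAS as Y = 2729 + 12P − 1056 = 1673 + 12P.
Rearrange AD to Y = 3794 − 9P.
Set AD = SRAS: 3794 − 9P = 1673 + 12P, so 2121 = 21P and P = 101.
Then Y = 3794 − 9·101 = 2885.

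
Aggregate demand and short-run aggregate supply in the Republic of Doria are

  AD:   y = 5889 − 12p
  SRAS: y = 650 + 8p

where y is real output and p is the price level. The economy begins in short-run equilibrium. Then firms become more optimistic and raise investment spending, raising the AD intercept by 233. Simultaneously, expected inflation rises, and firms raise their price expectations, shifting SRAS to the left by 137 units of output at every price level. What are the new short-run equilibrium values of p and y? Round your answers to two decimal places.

p = 280.45, y = 2756.60

After both shocks: AD is y = 6122 − 12p and SRAS is y = 513 + 8p.
Setting them equal: 5609 = 20p, so p = 280.45.
Substituting into AD, y = 2756.60.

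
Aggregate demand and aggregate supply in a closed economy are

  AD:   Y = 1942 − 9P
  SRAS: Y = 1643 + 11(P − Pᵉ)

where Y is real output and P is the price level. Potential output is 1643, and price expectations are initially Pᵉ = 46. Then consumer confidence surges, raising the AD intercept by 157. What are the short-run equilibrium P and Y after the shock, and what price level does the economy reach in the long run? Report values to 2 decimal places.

Short run: P = 48.10, Y = 1666.10. Long run: P = 50.67.

AD shifts right: new AD is Y = 2099 − 9P. With Pᵉ = 46, SRAS is Y = 1137 + 11P.
Short run: 2099 − 9P = 1137 + 11P gives 962 = 20P, so P = 48.10 and Y = 2099 − 9P = 1666.10.
Y = 1666.10 is above potential 1643; expectations adjust and SRAS shifts left until Y = 1643.
Long run: on the new AD curve, 1643 = 2099 − 9P gives P = 50.67.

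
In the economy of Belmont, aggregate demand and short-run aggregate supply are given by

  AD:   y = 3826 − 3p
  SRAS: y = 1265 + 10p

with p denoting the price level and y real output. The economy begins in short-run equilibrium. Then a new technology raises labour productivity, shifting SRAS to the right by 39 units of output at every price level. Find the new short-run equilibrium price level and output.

This is a positive supply shock: SRAS shifts right.
New SRAS: y = 1304 + 10p.
Set AD = SRAS: 3826 − 3p = 1304 + 10p, so 2522 = 13p and p = 194.
y = 3826 − 3·194 = 3244.

p = 194, y = 3244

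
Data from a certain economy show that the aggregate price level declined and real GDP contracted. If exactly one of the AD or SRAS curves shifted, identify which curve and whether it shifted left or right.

AD shifted left

P fell and Y fell. An AD shift moves P and Y in the same direction; an SRAS shift moves them in opposite directions.
Here P and Y moved in the same direction, so the AD curve shifted.
Since Y fell, AD shifted left.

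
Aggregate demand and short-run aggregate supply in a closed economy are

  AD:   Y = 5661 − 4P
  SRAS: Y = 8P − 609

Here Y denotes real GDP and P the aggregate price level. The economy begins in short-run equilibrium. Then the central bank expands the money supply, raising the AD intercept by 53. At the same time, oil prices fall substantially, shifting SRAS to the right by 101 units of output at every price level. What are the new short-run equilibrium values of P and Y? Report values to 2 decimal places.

After both shocks: AD is Y = 5714 − 4P and SRAS is Y = 8P − 508.
Setting them equal: 6222 = 12P, so P = 518.50.
Substituting into AD, Y = 3640.00.

P = 518.50, Y = 3640.00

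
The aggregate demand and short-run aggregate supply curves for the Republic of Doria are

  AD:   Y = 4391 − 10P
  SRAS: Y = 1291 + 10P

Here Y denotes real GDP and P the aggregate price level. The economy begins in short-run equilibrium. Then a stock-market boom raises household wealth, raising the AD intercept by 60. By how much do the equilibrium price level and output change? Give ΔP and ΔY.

This is a positive demand shock: AD shifts right.
New AD: Y = 4451 − 10P.
Set AD = SRAS: 4451 − 10P = 1291 + 10P, so 3160 = 20P and P = 158.
Y = 4451 − 10·158 = 2871.
Initially P = 155, Y = 2841, so ΔP = +3 and ΔY = +30.

ΔP = +3, ΔY = +30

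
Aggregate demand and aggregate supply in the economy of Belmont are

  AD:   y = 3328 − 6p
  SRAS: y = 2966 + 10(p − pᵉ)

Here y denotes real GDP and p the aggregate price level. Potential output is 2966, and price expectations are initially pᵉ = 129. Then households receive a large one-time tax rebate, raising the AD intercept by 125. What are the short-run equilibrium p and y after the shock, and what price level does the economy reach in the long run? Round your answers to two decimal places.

Short run: p = 111.06, y = 2786.63. Long run: p = 81.17.

AD shifts right: new AD is y = 3453 − 6p. With pᵉ = 129, SRAS is y = 1676 + 10p.
Short run: 3453 − 6p = 1676 + 10p gives 1777 = 16p, so p = 111.06 and y = 3453 − 6p = 2786.63.
y = 2786.63 is below potential 2966; expectations adjust and SRAS shifts right until y = 2966.
Long run: on the new AD curve, 2966 = 3453 − 6p gives p = 81.17.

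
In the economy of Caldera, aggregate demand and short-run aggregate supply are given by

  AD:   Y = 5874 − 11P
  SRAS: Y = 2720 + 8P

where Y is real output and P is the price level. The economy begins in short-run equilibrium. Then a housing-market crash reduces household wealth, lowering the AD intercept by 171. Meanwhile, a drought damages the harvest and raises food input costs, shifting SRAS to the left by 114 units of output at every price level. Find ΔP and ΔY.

ΔP = -3, ΔY = -138

After both shocks: AD is Y = 5703 − 11P and SRAS is Y = 2606 + 8P.
Setting them equal: 3097 = 19P, so P = 163.
Y = 5703 − 11·163 = 3910.
Initially P = 166, Y = 4048, so ΔP = -3 and ΔY = -138.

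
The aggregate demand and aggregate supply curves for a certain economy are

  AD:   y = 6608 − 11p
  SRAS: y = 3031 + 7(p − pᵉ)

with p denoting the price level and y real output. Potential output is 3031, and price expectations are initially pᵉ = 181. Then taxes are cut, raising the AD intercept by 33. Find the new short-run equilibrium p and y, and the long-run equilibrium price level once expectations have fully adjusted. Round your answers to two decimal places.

AD shifts right: new AD is y = 6641 − 11p. With pᵉ = 181, SRAS is y = 1764 + 7p.
Short run: 6641 − 11p = 1764 + 7p gives 4877 = 18p, so p = 270.94 and y = 6641 − 11p = 3660.61.
y = 3660.61 is above potential 3031; expectations adjust and SRAS shifts left until y = 3031.
Long run: on the new AD curve, 3031 = 6641 − 11p gives p = 328.18.

Short run: p = 270.94, y = 3660.61. Long run: p = 328.18.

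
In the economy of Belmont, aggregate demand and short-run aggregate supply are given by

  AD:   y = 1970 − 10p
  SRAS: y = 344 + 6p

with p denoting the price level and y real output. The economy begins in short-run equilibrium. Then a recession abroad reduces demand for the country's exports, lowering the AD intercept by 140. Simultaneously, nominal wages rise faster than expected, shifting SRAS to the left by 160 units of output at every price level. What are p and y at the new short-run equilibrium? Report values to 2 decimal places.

p = 102.88, y = 801.25

After both shocks: AD is y = 1830 − 10p and SRAS is y = 184 + 6p.
Setting them equal: 1646 = 16p, so p = 102.88.
Substituting into AD, y = 801.25.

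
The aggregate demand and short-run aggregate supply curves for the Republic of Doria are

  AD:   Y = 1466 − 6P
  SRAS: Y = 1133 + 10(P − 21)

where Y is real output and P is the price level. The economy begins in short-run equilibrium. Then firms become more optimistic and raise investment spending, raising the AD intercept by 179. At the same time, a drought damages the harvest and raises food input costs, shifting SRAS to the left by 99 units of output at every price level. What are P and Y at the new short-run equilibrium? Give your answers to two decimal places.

After both shocks: AD is Y = 1645 − 6P and SRAS is Y = 824 + 10P.
Setting them equal: 821 = 16P, so P = 51.31.
Substituting into AD, Y = 1337.13.

P = 51.31, Y = 1337.13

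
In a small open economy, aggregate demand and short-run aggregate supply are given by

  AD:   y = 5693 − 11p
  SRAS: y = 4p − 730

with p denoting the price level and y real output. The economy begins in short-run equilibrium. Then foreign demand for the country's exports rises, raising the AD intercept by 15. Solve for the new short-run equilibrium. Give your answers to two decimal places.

This is a positive demand shock: AD shifts right.
New AD: y = 5708 − 11p.
Set AD = SRAS: 5708 − 11p = 4p − 730, so 6438 = 15p and p = 429.20.
Substituting into AD, y = 986.80.

p = 429.20, y = 986.80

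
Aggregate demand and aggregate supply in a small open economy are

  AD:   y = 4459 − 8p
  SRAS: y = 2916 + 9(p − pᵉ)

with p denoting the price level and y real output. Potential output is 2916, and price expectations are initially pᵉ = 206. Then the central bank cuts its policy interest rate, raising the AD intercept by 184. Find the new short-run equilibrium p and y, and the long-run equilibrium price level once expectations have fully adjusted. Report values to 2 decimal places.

AD shifts right: new AD is y = 4643 − 8p. With pᵉ = 206, SRAS is y = 1062 + 9p.
Short run: 4643 − 8p = 1062 + 9p gives 3581 = 17p, so p = 210.65 and y = 4643 − 8p = 2957.82.
y = 2957.82 is above potential 2916; expectations adjust and SRAS shifts left until y = 2916.
Long run: on the new AD curve, 2916 = 4643 − 8p gives p = 215.88.

Short run: p = 210.65, y = 2957.82. Long run: p = 215.88.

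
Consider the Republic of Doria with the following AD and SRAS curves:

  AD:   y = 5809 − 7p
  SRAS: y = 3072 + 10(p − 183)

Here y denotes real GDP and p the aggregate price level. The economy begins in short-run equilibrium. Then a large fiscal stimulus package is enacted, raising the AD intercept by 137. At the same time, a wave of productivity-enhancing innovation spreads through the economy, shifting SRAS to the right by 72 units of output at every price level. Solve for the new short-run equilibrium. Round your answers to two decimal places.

After both shocks: AD is y = 5946 − 7p and SRAS is y = 1314 + 10p.
Setting them equal: 4632 = 17p, so p = 272.47.
Substituting into AD, y = 4038.71.

p = 272.47, y = 4038.71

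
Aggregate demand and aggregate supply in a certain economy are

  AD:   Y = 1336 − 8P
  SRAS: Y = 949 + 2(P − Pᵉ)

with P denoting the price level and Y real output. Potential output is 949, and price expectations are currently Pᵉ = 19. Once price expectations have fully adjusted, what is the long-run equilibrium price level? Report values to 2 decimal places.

Short run: with Pᵉ = 19, SRAS is Y = 911 + 2P. Setting AD = SRAS gives 425 = 10P, so P = 42.50 and Y = 1336 − 8P = 996.00.
Output 996.00 is above potential 949, so over time expected prices rise and SRAS shifts left until Y returns to 949.
Long run: Y = 949 on the AD curve gives 949 = 1336 − 8P, so P = 48.38.

Long-run P = 48.38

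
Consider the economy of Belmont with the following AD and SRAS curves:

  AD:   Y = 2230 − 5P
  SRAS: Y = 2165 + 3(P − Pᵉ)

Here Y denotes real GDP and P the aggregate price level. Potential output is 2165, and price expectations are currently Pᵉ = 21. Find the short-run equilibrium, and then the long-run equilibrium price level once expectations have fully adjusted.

Short run: with Pᵉ = 21, SRAS is Y = 2102 + 3P. Setting AD = SRAS gives 128 = 8P, so P = 16 and Y = 2230 − 5·16 = 2150.
Output 2150 is below potential 2165, so over time expected prices fall and SRAS shifts right until Y returns to 2165.
Long run: Y = 2165 on the AD curve gives 2165 = 2230 − 5P, so P = 13.

Short run: P = 16, Y = 2150. Long run: P = 13.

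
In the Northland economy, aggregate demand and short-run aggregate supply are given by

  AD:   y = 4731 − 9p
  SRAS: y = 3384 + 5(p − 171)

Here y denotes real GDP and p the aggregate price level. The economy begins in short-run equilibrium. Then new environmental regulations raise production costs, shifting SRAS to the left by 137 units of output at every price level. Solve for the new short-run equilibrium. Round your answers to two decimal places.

p = 167.07, y = 3227.36

This is a negative supply shock: SRAS shifts left.
New SRAS: y = 2392 + 5p.
Set AD = SRAS: 4731 − 9p = 2392 + 5p, so 2339 = 14p and p = 167.07.
Substituting into AD, y = 3227.36.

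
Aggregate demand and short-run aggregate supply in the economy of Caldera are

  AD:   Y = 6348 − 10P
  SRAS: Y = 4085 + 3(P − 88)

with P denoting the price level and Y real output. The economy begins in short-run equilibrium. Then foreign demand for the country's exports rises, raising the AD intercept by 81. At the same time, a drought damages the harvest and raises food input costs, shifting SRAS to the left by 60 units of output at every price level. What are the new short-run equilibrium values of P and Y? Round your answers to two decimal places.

After both shocks: AD is Y = 6429 − 10P and SRAS is Y = 3761 + 3P.
Setting them equal: 2668 = 13P, so P = 205.23.
Substituting into AD, Y = 4376.69.

P = 205.23, Y = 4376.69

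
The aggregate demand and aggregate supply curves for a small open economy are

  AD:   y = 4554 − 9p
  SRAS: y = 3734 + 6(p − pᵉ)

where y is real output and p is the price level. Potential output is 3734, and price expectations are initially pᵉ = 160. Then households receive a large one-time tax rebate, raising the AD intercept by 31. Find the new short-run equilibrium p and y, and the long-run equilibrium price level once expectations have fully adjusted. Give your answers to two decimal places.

AD shifts right: new AD is y = 4585 − 9p. With pᵉ = 160, SRAS is y = 2774 + 6p.
Short run: 4585 − 9p = 2774 + 6p gives 1811 = 15p, so p = 120.73 and y = 4585 − 9p = 3498.40.
y = 3498.40 is below potential 3734; expectations adjust and SRAS shifts right until y = 3734.
Long run: on the new AD curve, 3734 = 4585 − 9p gives p = 94.56.

Short run: p = 120.73, y = 3498.40. Long run: p = 94.56.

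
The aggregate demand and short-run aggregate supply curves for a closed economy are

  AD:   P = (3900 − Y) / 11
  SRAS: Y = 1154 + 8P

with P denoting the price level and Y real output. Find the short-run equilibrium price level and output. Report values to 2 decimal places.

P = 144.53, Y = 2310.21

Rearrange AD to Y = 3900 − 11P.
Set AD = SRAS: 3900 − 11P = 1154 + 8P, so 2746 = 19P and P = 144.53.
Substituting into AD, Y = 3900 − 11P = 2310.21.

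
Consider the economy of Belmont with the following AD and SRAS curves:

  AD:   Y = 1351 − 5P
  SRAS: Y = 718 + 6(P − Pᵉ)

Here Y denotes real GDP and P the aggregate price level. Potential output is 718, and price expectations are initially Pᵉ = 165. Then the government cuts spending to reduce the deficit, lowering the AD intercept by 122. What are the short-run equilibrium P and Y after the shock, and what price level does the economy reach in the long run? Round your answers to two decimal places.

AD shifts left: new AD is Y = 1229 − 5P. With Pᵉ = 165, SRAS is Y = 6P − 272.
Short run: 1229 − 5P = 6P − 272 gives 1501 = 11P, so P = 136.45 and Y = 1229 − 5P = 546.73.
Y = 546.73 is below potential 718; expectations adjust and SRAS shifts right until Y = 718.
Long run: on the new AD curve, 718 = 1229 − 5P gives P = 102.20.

Short run: P = 136.45, Y = 546.73. Long run: P = 102.20.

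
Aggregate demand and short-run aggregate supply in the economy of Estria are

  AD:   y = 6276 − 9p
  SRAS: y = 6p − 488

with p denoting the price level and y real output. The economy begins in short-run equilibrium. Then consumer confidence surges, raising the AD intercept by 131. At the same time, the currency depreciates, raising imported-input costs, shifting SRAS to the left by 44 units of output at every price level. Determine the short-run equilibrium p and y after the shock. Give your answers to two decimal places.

After both shocks: AD is y = 6407 − 9p and SRAS is y = 6p − 532.
Setting them equal: 6939 = 15p, so p = 462.60.
Substituting into AD, y = 2243.60.

p = 462.60, y = 2243.60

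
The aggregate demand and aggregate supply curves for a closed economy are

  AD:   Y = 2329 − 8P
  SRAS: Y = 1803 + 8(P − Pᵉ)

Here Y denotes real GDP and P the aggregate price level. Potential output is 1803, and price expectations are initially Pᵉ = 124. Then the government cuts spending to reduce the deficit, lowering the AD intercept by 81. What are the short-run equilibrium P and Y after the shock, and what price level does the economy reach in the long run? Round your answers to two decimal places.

Short run: P = 89.81, Y = 1529.50. Long run: P = 55.63.

AD shifts left: new AD is Y = 2248 − 8P. With Pᵉ = 124, SRAS is Y = 811 + 8P.
Short run: 2248 − 8P = 811 + 8P gives 1437 = 16P, so P = 89.81 and Y = 2248 − 8P = 1529.50.
Y = 1529.50 is below potential 1803; expectations adjust and SRAS shifts right until Y = 1803.
Long run: on the new AD curve, 1803 = 2248 − 8P gives P = 55.63.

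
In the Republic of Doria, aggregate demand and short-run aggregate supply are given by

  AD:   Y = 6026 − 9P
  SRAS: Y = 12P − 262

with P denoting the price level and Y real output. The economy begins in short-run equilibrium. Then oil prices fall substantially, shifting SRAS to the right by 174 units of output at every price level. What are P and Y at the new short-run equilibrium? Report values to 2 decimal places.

P = 291.14, Y = 3405.71

This is a positive supply shock: SRAS shifts right.
New SRAS: Y = 12P − 88.
Set AD = SRAS: 6026 − 9P = 12P − 88, so 6114 = 21P and P = 291.14.
Substituting into AD, Y = 3405.71.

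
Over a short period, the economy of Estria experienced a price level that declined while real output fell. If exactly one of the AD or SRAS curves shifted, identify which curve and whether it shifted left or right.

P fell and Y fell. An AD shift moves P and Y in the same direction; an SRAS shift moves them in opposite directions.
Here P and Y moved in the same direction, so the AD curve shifted.
Since Y fell, AD shifted left.

AD shifted left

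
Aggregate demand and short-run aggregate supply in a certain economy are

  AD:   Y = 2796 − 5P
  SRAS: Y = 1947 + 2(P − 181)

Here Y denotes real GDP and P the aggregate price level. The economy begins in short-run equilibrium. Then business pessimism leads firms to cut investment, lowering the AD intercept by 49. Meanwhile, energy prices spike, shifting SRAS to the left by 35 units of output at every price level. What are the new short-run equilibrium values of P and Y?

After both shocks: AD is Y = 2747 − 5P and SRAS is Y = 1550 + 2P.
Setting them equal: 1197 = 7P, so P = 171.
Y = 2747 − 5·171 = 1892.

P = 171, Y = 1892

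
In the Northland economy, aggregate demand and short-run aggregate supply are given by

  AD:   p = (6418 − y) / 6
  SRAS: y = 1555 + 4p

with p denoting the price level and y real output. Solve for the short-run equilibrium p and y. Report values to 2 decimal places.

Rearrange AD to y = 6418 − 6p.
Set AD = SRAS: 6418 − 6p = 1555 + 4p, so 4863 = 10p and p = 486.30.
Substituting into AD, y = 6418 − 6p = 3500.20.

p = 486.30, y = 3500.20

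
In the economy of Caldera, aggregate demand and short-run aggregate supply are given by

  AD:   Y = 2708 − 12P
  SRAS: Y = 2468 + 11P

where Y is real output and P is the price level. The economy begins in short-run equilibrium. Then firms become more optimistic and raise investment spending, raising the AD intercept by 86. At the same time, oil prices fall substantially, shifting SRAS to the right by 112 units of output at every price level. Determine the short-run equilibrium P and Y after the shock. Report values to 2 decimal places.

P = 9.30, Y = 2682.35

After both shocks: AD is Y = 2794 − 12P and SRAS is Y = 2580 + 11P.
Setting them equal: 214 = 23P, so P = 9.30.
Substituting into AD, Y = 2682.35.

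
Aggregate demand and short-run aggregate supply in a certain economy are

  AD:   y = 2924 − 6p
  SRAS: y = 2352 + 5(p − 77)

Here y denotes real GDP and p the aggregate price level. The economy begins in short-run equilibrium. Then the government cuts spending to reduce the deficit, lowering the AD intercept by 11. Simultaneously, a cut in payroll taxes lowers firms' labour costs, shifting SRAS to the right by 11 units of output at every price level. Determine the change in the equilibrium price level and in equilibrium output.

After both shocks: AD is y = 2913 − 6p and SRAS is y = 1978 + 5p.
Setting them equal: 935 = 11p, so p = 85.
y = 2913 − 6·85 = 2403.
Initially p = 87, y = 2402, so Δp = -2 and Δy = +1.

Δp = -2, Δy = +1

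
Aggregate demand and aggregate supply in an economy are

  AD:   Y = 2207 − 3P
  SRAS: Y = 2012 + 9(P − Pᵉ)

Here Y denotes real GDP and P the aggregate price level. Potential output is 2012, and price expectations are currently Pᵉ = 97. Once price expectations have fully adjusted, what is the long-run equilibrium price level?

Long-run P = 65

Short run: with Pᵉ = 97, SRAS is Y = 1139 + 9P. Setting AD = SRAS gives 1068 = 12P, so P = 89 and Y = 2207 − 3·89 = 1940.
Output 1940 is below potential 2012, so over time expected prices fall and SRAS shifts right until Y returns to 2012.
Long run: Y = 2012 on the AD curve gives 2012 = 2207 − 3P, so P = 65.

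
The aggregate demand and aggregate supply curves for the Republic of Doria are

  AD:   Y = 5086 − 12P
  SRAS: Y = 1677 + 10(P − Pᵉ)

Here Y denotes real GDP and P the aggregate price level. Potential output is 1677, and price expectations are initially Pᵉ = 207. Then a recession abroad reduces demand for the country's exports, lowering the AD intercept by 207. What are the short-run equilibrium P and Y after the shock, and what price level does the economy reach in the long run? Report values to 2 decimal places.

AD shifts left: new AD is Y = 4879 − 12P. With Pᵉ = 207, SRAS is Y = 10P − 393.
Short run: 4879 − 12P = 10P − 393 gives 5272 = 22P, so P = 239.64 and Y = 4879 − 12P = 2003.36.
Y = 2003.36 is above potential 1677; expectations adjust and SRAS shifts left until Y = 1677.
Long run: on the new AD curve, 1677 = 4879 − 12P gives P = 266.83.

Short run: P = 239.64, Y = 2003.36. Long run: P = 266.83.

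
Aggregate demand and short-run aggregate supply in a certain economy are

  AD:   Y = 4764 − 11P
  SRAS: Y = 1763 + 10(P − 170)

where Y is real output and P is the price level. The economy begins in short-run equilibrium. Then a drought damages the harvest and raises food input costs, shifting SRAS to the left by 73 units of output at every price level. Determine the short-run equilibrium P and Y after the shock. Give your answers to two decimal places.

P = 227.33, Y = 2263.33

This is a negative supply shock: SRAS shifts left.
New SRAS: Y = 10P − 10.
Set AD = SRAS: 4764 − 11P = 10P − 10, so 4774 = 21P and P = 227.33.
Substituting into AD, Y = 2263.33.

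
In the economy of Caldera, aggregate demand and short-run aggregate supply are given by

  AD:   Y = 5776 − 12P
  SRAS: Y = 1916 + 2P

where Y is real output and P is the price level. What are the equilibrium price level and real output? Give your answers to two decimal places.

Set AD = SRAS: 5776 − 12P = 1916 + 2P, so 3860 = 14P and P = 275.71.
Substituting into AD, Y = 5776 − 12P = 2467.43.

P = 275.71, Y = 2467.43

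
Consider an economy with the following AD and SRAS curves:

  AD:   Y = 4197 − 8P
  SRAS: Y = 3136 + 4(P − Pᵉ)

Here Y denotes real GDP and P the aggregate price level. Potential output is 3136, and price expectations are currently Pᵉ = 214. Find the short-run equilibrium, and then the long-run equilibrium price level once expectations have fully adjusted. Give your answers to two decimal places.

Short run: P = 159.75, Y = 2919.00. Long run: P = 132.63.

Short run: with Pᵉ = 214, SRAS is Y = 2280 + 4P. Setting AD = SRAS gives 1917 = 12P, so P = 159.75 and Y = 4197 − 8P = 2919.00.
Output 2919.00 is below potential 3136, so over time expected prices fall and SRAS shifts right until Y returns to 3136.
Long run: Y = 3136 on the AD curve gives 3136 = 4197 − 8P, so P = 132.63.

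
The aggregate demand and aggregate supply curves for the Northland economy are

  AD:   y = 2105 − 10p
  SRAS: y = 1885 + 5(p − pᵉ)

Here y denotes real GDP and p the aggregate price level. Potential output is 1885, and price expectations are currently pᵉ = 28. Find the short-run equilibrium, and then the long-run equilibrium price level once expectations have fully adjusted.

Short run: p = 24, y = 1865. Long run: p = 22.

Short run: with pᵉ = 28, SRAS is y = 1745 + 5p. Setting AD = SRAS gives 360 = 15p, so p = 24 and y = 2105 − 10·24 = 1865.
Output 1865 is below potential 1885, so over time expected prices fall and SRAS shifts right until y returns to 1885.
Long run: y = 1885 on the AD curve gives 1885 = 2105 − 10p, so p = 22.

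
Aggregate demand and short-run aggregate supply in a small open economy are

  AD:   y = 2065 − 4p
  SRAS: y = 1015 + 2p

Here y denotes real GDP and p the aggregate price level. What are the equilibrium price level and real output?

Set AD = SRAS: 2065 − 4p = 1015 + 2p, so 1050 = 6p and p = 175.
Then y = 2065 − 4·175 = 1365.

p = 175, y = 1365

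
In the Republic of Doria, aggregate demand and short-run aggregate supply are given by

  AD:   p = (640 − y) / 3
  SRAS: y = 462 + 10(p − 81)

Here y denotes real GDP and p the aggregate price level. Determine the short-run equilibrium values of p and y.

p = 76, y = 412

Write SRAS as y = 462 + 10p − 810 = 10p − 348.
Rearrange AD to y = 640 − 3p.
Set AD = SRAS: 640 − 3p = 10p − 348, so 988 = 13p and p = 76.
Then y = 640 − 3·76 = 412.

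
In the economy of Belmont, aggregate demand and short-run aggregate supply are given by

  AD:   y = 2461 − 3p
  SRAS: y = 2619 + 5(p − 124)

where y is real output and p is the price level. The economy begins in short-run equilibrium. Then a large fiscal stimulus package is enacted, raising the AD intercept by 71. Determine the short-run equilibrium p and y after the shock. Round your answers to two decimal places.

p = 66.63, y = 2332.13

This is a positive demand shock: AD shifts right.
New AD: y = 2532 − 3p.
SRAS can be written y = 1999 + 5p.
Set AD = SRAS: 2532 − 3p = 1999 + 5p, so 533 = 8p and p = 66.63.
Substituting into AD, y = 2332.13.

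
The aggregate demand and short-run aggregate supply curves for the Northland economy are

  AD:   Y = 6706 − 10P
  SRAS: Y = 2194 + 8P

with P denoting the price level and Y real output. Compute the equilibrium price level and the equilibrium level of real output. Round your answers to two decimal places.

Set AD = SRAS: 6706 − 10P = 2194 + 8P, so 4512 = 18P and P = 250.67.
Substituting into AD, Y = 6706 − 10P = 4199.33.

P = 250.67, Y = 4199.33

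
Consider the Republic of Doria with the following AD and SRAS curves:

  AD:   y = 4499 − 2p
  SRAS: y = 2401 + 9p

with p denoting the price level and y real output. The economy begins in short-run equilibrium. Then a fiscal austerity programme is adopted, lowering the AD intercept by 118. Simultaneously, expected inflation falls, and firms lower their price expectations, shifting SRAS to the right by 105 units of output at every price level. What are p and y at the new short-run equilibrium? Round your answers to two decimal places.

p = 170.45, y = 4040.09

After both shocks: AD is y = 4381 − 2p and SRAS is y = 2506 + 9p.
Setting them equal: 1875 = 11p, so p = 170.45.
Substituting into AD, y = 4040.09.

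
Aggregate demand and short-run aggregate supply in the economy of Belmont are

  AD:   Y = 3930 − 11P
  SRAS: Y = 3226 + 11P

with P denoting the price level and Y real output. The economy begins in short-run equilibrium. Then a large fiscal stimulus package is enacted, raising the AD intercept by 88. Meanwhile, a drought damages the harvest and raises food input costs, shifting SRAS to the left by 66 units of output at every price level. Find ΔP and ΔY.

After both shocks: AD is Y = 4018 − 11P and SRAS is Y = 3160 + 11P.
Setting them equal: 858 = 22P, so P = 39.
Y = 4018 − 11·39 = 3589.
Initially P = 32, Y = 3578, so ΔP = +7 and ΔY = +11.

ΔP = +7, ΔY = +11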